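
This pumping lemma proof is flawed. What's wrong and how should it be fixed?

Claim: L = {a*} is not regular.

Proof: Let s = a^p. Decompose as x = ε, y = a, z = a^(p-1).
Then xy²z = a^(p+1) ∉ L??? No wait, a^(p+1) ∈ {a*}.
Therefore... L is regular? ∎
Error: The proof attempts to show a*  is not regular, but a* IS regular!

Correction: a* is a regular language (recognized by a simple DFA with one accepting state and self-loop on 'a'). The pumping lemma can only prove non-regularity, not regularity. For regular languages, pumping always works.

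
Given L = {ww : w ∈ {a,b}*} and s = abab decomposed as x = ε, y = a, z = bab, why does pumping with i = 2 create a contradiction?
xy²z = aabab ∉ L

Pumping with i = 2 replaces y = a by y² = aa:
- Original: s = xyz = abab; abab splits into halves ab · ab, which are equal, so it is in L (w = ab)
- Pumped: xy²z = ε · aa · bab = aabab
- aabab has odd length 5, so it cannot be written as ww and is not in L

The pumping lemma would require xy²z ∈ L, so this decomposition yields a contradiction.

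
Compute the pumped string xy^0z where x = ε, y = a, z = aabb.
aabb

Given x = '', y = 'a', z = 'aabb' and i = 0:

xy^0z = x + y·y·...·y (0 times) + z
       = '' + 'a'^0 + 'aabb'
       = '' + '' + 'aabb'
       = 'aabb'

The pumped string is 'aabb' with length 4.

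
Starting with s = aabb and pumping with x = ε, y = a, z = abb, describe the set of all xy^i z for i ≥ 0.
{xy^i z : i ≥ 0} = {a^(i+1) b^2 : i ≥ 0} = {abb, aabb, aaabb, ...}

With x = ε, y = a, z = abb: Starting with aabb and pumping the first 'a' (z = abb keeps the second 'a'), we get strings with i+1 a's followed by 2 b's for i = 0, 1, 2, ...; note bb is not produced because z always contributes one a.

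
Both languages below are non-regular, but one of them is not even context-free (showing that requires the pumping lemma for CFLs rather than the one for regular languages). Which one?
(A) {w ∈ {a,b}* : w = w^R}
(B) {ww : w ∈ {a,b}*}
(B) {ww : w ∈ {a,b}*}

(B) {ww : w ∈ {a,b}*} requires the CFL pumping lemma.

- {w ∈ {a,b}* : w = w^R} is context-free (but not regular)
  • Can be shown non-regular with the regular pumping lemma
  • After pumping, the string is no longer symmetric

- {ww : w ∈ {a,b}*} is NOT context-free
  • Requires the CFL pumping lemma to prove
  • Even a PDA cannot compare two arbitrary halves symbol by symbol; CFL pumping on a^p b^p a^p b^p fails

The CFL pumping lemma is "stronger" in that it can prove non-membership
in the larger class of context-free languages.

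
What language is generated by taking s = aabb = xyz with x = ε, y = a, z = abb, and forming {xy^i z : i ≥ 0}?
{xy^i z : i ≥ 0} = {a^(i+1) b^2 : i ≥ 0} = {abb, aabb, aaabb, ...}

With x = ε, y = a, z = abb: Starting with aabb and pumping the first 'a' (z = abb keeps the second 'a'), we get strings with i+1 a's followed by 2 b's for i = 0, 1, 2, ...; note bb is not produced because z always contributes one a.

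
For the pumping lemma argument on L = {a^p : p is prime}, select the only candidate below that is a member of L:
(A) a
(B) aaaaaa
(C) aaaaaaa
(C) aaaaaaa

The pumping lemma is applied to a string s that lies in L, so first check membership of each option:
- (A) a has length 1, which is not prime, so it is not in L ✗
- (B) aaaaaa has length 6 = 2 × 3, which is not prime, so it is not in L ✗
- (C) aaaaaaa has length 7, which is prime, so it is in L ✓

Only (C) aaaaaaa is in L, so it is the only candidate that could play the role of s.
(In a complete proof one picks s in terms of the pumping length p so that |s| ≥ p is guaranteed; a fixed string like aaaaaaa illustrates the shape of such an s.)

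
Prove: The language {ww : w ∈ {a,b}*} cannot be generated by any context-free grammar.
Assume for contradiction that L is context-free, and let p ≥ 1 be the pumping length given by the pumping lemma for CFLs.
Choose s = a^p b^p a^p b^p. Then s ∈ L (take w = a^p b^p) and |s| = 4p ≥ p.
By the CFL pumping lemma, s = uvxyz for some u, v, x, y, z with |vxy| ≤ p, |vy| ≥ 1, and uv^i xy^i z ∈ L for every i ≥ 0.

Write s as four blocks A₁ B₁ A₂ B₂ with A₁ = A₂ = a^p and B₁ = B₂ = b^p. Since |vxy| ≤ p, the window vxy lies inside at most two adjacent blocks. Take i = 0 and let t = uxz, so |t| = 4p − |vy| with 1 ≤ |vy| ≤ p. If |t| is odd, t ∉ L immediately, so assume |vy| is even (hence |vy| ≥ 2) and |t|/2 = 2p − |vy|/2, which satisfies p ≤ |t|/2 ≤ 2p − 1.

Case 1 (vxy inside A₁B₁): t = a^(p−j) b^(p−l) a^p b^p with j + l = |vy|. The second half of t has length < 2p, so it is a suffix of the trailing a^p b^p and ends in b; the first half is a^(p−j) b^(p−l) a^((j+l)/2), which ends in a because (j+l)/2 ≥ 1. The halves differ, so t ∉ L.

Case 2 (vxy inside B₁A₂, straddling the middle): t = a^p b^(p−j) a^(p−l) b^p with j + l = |vy|. If t = ww, then w is a prefix of t of length ≥ p, so w begins with a^p; and w is a suffix of t of length ≥ p, so w ends with b^p. That forces |w| ≥ 2p, contradicting |w| = |t|/2 ≤ 2p − 1. So t ∉ L.

Case 3 (vxy inside A₂B₂): t = a^p b^p a^(p−j) b^(p−l) with j + l = |vy|. The first half of t is a prefix of a^p b^p, so it begins with a; the second half is b^((j+l)/2) a^(p−j) b^(p−l), which begins with b. The halves differ, so t ∉ L.

In every case uv⁰xy⁰z = uxz ∉ L.

This contradicts the CFL pumping lemma, which requires uv^i xy^i z ∈ L for all i ≥ 0.
Hence L = {ww : w ∈ {a,b}*} is not context-free. ∎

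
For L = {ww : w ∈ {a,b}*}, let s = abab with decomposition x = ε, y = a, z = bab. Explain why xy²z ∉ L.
xy²z = aabab ∉ L

Pumping with i = 2 replaces y = a by y² = aa:
- Original: s = xyz = abab; abab splits into halves ab · ab, which are equal, so it is in L (w = ab)
- Pumped: xy²z = ε · aa · bab = aabab
- aabab has odd length 5, so it cannot be written as ww and is not in L

The pumping lemma would require xy²z ∈ L, so this decomposition yields a contradiction.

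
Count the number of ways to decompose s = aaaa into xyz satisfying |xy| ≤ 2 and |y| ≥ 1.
3

For s = 'aaaa' with pumping length p = 2:

Constraints: |xy| ≤ 2, |y| > 0

Valid decompositions (|xy| ≤ p, |y| ≥ 1):
  • x='', y='a', z='aaa'
  • x='a', y='a', z='aa'
  • x='', y='aa', z='aa'

Total count: 3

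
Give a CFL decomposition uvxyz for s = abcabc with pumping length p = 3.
u='ab', v='c', x='a', y='b', z='c'

For s = abcabc with pumping length p = 3:

One valid decomposition:
- u = 'ab'
- v = 'c'
- x = 'a'
- y = 'b'
- z = 'c'

Verification:
- uvxyz = 'ab' + 'c' + 'a' + 'b' + 'c' = abcabc ✓
- |vxy| = |'cab'| = 3 ≤ 3 ✓
- |vy| = |'cb'| = 2 > 0 ✓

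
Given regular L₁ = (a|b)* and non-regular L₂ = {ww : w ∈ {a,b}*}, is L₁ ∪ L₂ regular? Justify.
Yes — L₁ ∪ L₂ is regular.

{ww} ⊆ (a|b)*, so L₁ ∪ L₂ = (a|b)*, which is regular.

Note that the bare facts "L₁ regular, L₂ non-regular" do not settle the question by themselves: the closure of regular languages under ∪, ∩, complement and difference applies only when BOTH operands are regular. With a non-regular operand the result can come out regular or non-regular depending on the specific languages, so one has to work out L₁ ∪ L₂ for this particular pair, as above.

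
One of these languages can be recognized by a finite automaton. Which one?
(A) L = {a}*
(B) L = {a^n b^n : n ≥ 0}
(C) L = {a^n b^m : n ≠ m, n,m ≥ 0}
(A) {a}*

(A) L = {a}* is regular.

This can be recognized by a finite automaton (DFA/NFA).
Regular expressions like {a}* define regular languages.

The other choices are not regular:
- {a^n b^n : n ≥ 0}: After pumping, the number of a's and b's become unequal
- {a^n b^m : n ≠ m, n,m ≥ 0}: After pumping a's, we can make n = m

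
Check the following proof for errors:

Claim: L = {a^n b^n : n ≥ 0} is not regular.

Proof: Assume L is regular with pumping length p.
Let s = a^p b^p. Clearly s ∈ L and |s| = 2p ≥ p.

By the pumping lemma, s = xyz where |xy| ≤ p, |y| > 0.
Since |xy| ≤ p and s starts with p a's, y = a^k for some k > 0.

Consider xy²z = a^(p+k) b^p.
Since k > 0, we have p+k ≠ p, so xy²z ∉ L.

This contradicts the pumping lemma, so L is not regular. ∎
The proof is correct.

This proof is valid because:
1. The string s = a^p b^p is correctly in L
2. The decomposition analysis is correct: y must consist only of a's
3. The contradiction is valid: pumping increases a's but not b's
4. The conclusion follows logically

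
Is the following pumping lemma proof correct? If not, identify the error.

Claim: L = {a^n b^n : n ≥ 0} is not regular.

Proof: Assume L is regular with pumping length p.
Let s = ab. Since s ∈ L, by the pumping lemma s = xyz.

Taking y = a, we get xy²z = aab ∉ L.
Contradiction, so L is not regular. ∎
The proof is INCORRECT.

Error: The string s = ab may be shorter than p.
The pumping lemma only applies to strings with |s| ≥ p, and p is not under our control.
We must choose s in terms of p, e.g. s = a^p b^p, to ensure |s| ≥ p.
(The proof also fixes one particular y; a valid argument must handle every decomposition with |xy| ≤ p and |y| ≥ 1 — for s = a^p b^p this forces y = a^k, and then xy²z = a^(p+k) b^p ∉ L.)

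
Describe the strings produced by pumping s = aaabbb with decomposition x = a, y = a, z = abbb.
{xy^i z : i ≥ 0} = {a^(2+i) b^3 : i ≥ 0} = {aabbb, aaabbb, aaaabbb, ...}

With x = a, y = a, z = abbb: Starting with aaabbb and pumping the second 'a', we get strings with 2+i a's followed by 3 b's for i = 0, 1, 2, ...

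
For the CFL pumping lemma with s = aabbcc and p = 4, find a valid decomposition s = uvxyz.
u='a', v='a', x='bb', y='c', z='c'

For s = aabbcc with pumping length p = 4:

One valid decomposition:
- u = 'a'
- v = 'a'
- x = 'bb'
- y = 'c'
- z = 'c'

Verification:
- uvxyz = 'a' + 'a' + 'bb' + 'c' + 'c' = aabbcc ✓
- |vxy| = |'abbc'| = 4 ≤ 4 ✓
- |vy| = |'ac'| = 2 > 0 ✓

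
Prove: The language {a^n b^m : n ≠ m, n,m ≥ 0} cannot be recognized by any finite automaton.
Assume for contradiction that L is regular, and let p ≥ 1 be the pumping length given by the pumping lemma.
Choose s = a^p b^(p + p!). Then s ∈ L because p ≠ p + p! (as p! ≥ 1), and |s| ≥ p.
By the pumping lemma, s = xyz for some x, y, z with |xy| ≤ p, |y| ≥ 1, and xy^i z ∈ L for every i ≥ 0.
Since |xy| ≤ p and the first p symbols of s are all a's, y = a^k for some k with 1 ≤ k ≤ p.
For every i ≥ 0, xy^i z = a^(p + (i − 1)k) b^(p + p!).

Because 1 ≤ k ≤ p, k divides p!. Let t = p!/k (a positive integer) and take i = t + 1.
Then the number of a's is p + tk = p + p!, which equals the number of b's.
So xy^(t+1) z = a^(p + p!) b^(p + p!) has equally many a's and b's and is NOT in L.

This contradicts the pumping lemma, which requires xy^i z ∈ L for all i ≥ 0.
Hence L = {a^n b^m : n ≠ m, n,m ≥ 0} is not regular. ∎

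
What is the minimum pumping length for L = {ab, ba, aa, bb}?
p = 3

For a finite language L, the pumping lemma holds vacuously if p > max|s| for s ∈ L.

The longest string in L = {ab, ba, aa, bb} has length 2.
If p = 3, then no string s ∈ L has |s| ≥ p, so the condition is vacuously true.

The minimum pumping length is p = 3.

Why no smaller p works: for any p ≤ 2, the longest string s ∈ L has |s| = 2 ≥ p, so it would
have to be pumpable; but pumping up (i = 2, 3, ...) produces ever longer strings, which cannot all lie in the
finite language L. So the pumping property fails for every p ≤ 2.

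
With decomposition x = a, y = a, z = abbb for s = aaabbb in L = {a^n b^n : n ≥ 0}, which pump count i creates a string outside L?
i = 0

xy⁰z = a · ε · abbb = aabbb; aabbb has 2 a's and 3 b's; 2 ≠ 3, so it is not in L.
(Other choices also work, e.g. i = 2, 3; only i = 1 is guaranteed to stay in L since xy¹z = s.)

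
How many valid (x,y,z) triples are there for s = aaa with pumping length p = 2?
3

For s = 'aaa' with pumping length p = 2:

Constraints: |xy| ≤ 2, |y| > 0

Valid decompositions (|xy| ≤ p, |y| ≥ 1):
  • x='', y='a', z='aa'
  • x='a', y='a', z='a'
  • x='', y='aa', z='a'

Total count: 3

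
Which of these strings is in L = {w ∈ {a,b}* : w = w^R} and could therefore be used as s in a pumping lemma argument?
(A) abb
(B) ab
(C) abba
(C) abba

The pumping lemma is applied to a string s that lies in L, so first check membership of each option:
- (A) abb reversed is bba ≠ abb, so it is not a palindrome and is not in L ✗
- (B) ab reversed is ba ≠ ab, so it is not a palindrome and is not in L ✗
- (C) abba reversed is abba, the same string, so it is a palindrome and is in L ✓

Only (C) abba is in L, so it is the only candidate that could play the role of s.
(In a complete proof one picks s in terms of the pumping length p so that |s| ≥ p is guaranteed; a fixed string like abba illustrates the shape of such an s.)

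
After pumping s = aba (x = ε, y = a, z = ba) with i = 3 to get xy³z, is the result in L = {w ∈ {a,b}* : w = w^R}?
No

xy³z = ε · aaa · ba = aaaba.
aaaba reversed is abaaa ≠ aaaba, so it is not a palindrome and is not in L.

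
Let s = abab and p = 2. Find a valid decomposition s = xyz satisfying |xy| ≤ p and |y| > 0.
x = 'a', y = 'b', z = 'ab'

For s = abab and p = 2, one valid decomposition is:
- x = 'a' (length 1)
- y = 'b' (length 1)
- z = 'ab' (length 2)

Verification:
- xyz = 'a' + 'b' + 'ab' = abab ✓
- |xy| = 2 ≤ 2 ✓
- |y| = 1 > 0 ✓

All pumping lemma constraints are satisfied.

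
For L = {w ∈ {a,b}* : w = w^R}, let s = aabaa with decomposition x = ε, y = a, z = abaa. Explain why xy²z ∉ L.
xy²z = aaabaa ∉ L

Pumping with i = 2 replaces y = a by y² = aa:
- Original: s = xyz = aabaa; aabaa reversed is aabaa, the same string, so it is a palindrome and is in L
- Pumped: xy²z = ε · aa · abaa = aaabaa
- aaabaa reversed is aabaaa ≠ aaabaa, so it is not a palindrome and is not in L

The pumping lemma would require xy²z ∈ L, so this decomposition yields a contradiction.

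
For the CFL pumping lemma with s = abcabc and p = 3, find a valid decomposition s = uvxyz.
u='ab', v='c', x='a', y='b', z='c'

For s = abcabc with pumping length p = 3:

One valid decomposition:
- u = 'ab'
- v = 'c'
- x = 'a'
- y = 'b'
- z = 'c'

Verification:
- uvxyz = 'ab' + 'c' + 'a' + 'b' + 'c' = abcabc ✓
- |vxy| = |'cab'| = 3 ≤ 3 ✓
- |vy| = |'cb'| = 2 > 0 ✓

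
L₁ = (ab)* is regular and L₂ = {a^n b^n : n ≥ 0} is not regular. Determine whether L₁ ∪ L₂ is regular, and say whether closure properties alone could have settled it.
No — L₁ ∪ L₂ is not regular.

Let U = (ab)* ∪ {a^n b^n}. If U were regular, then U ∩ aa*bb* would be regular (closure under intersection with a regular language). But (ab)* ∩ aa*bb* = {ab} and {a^n b^n} ∩ aa*bb* = {a^n b^n : n ≥ 1}, so U ∩ aa*bb* = {a^n b^n : n ≥ 1}, which is not regular. Hence U is not regular.

Note that the bare facts "L₁ regular, L₂ non-regular" do not settle the question by themselves: the closure of regular languages under ∪, ∩, complement and difference applies only when BOTH operands are regular. With a non-regular operand the result can come out regular or non-regular depending on the specific languages, so one has to work out L₁ ∪ L₂ for this particular pair, as above.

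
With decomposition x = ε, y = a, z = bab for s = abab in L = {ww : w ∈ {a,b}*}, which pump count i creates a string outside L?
i = 3

xy³z = ε · aaa · bab = aaabab; aaabab has length 6; its halves are aaa and bab, which differ, so it is not in L.
(Other choices also work, e.g. i = 0, 2; only i = 1 is guaranteed to stay in L since xy¹z = s.)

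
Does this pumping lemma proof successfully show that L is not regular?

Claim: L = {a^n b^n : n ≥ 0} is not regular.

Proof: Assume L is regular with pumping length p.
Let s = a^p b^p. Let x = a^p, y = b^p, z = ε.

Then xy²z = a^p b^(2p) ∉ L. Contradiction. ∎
The proof is INCORRECT.

Error: The decomposition violates |xy| ≤ p.
With x = a^p and y = b^p, we have |xy| = 2p > p.
The pumping lemma requires |xy| ≤ p, so y must be within the first p characters.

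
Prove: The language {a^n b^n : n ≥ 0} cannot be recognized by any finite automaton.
Assume for contradiction that L is regular, and let p ≥ 1 be the pumping length given by the pumping lemma.
Choose s = a^p b^p. Then s ∈ L and |s| = 2p ≥ p.
By the pumping lemma, s = xyz for some x, y, z with |xy| ≤ p, |y| ≥ 1, and xy^i z ∈ L for every i ≥ 0.
Since |xy| ≤ p and the first p symbols of s are all a's, we must have y = a^k for some k with 1 ≤ k ≤ p.

Take i = 2: xy²z = a^(p + k) b^p.
This string has p + k a's but p b's, and p + k > p because k ≥ 1. So xy²z ∉ L.

This contradicts the pumping lemma, which requires xy^i z ∈ L for all i ≥ 0.
Hence L = {a^n b^n : n ≥ 0} is not regular. ∎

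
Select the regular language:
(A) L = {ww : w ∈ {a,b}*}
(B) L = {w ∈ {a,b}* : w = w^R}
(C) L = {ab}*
(C) {ab}*

(C) L = {ab}* is regular.

This can be recognized by a finite automaton (DFA/NFA).
Regular expressions like {ab}* define regular languages.

The other choices are not regular:
- {ww : w ∈ {a,b}*}: After pumping, the two halves no longer match
- {w ∈ {a,b}* : w = w^R}: After pumping, the string is no longer symmetric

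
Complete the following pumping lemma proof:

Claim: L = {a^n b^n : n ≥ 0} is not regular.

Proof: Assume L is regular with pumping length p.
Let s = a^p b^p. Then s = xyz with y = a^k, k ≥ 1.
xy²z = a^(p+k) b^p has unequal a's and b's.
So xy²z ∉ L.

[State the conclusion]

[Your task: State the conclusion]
This contradicts the pumping lemma for regular languages,
which guarantees xy^i z ∈ L for all i ≥ 0.

Since our assumption that L is regular leads to a contradiction,
we conclude that L = {a^n b^n : n ≥ 0} is NOT regular. ∎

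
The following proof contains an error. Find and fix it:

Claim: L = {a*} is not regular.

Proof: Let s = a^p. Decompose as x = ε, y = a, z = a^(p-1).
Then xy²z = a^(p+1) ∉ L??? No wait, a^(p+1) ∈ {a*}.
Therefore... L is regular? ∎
Error: The proof attempts to show a*  is not regular, but a* IS regular!

Correction: a* is a regular language (recognized by a simple DFA with one accepting state and self-loop on 'a'). The pumping lemma can only prove non-regularity, not regularity. For regular languages, pumping always works.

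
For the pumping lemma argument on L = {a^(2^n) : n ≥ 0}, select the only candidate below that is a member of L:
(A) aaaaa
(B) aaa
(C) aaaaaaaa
(C) aaaaaaaa

The pumping lemma is applied to a string s that lies in L, so first check membership of each option:
- (A) aaaaa has length 5, strictly between 2^2 = 4 and 2^3 = 8, so it is not in L ✗
- (B) aaa has length 3, strictly between 2^1 = 2 and 2^2 = 4, so it is not in L ✗
- (C) aaaaaaaa has length 8 = 2^3, so it is in L ✓

Only (C) aaaaaaaa is in L, so it is the only candidate that could play the role of s.
(In a complete proof one picks s in terms of the pumping length p so that |s| ≥ p is guaranteed; a fixed string like aaaaaaaa illustrates the shape of such an s.)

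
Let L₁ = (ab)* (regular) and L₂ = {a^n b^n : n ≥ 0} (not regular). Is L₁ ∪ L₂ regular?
No — L₁ ∪ L₂ is not regular.

Let U = (ab)* ∪ {a^n b^n}. If U were regular, then U ∩ aa*bb* would be regular (closure under intersection with a regular language). But (ab)* ∩ aa*bb* = {ab} and {a^n b^n} ∩ aa*bb* = {a^n b^n : n ≥ 1}, so U ∩ aa*bb* = {a^n b^n : n ≥ 1}, which is not regular. Hence U is not regular.

Note that the bare facts "L₁ regular, L₂ non-regular" do not settle the question by themselves: the closure of regular languages under ∪, ∩, complement and difference applies only when BOTH operands are regular. With a non-regular operand the result can come out regular or non-regular depending on the specific languages, so one has to work out L₁ ∪ L₂ for this particular pair, as above.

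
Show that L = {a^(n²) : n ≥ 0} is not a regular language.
Assume for contradiction that L is regular, and let p ≥ 1 be the pumping length given by the pumping lemma.
Choose s = a^(p²). Then s ∈ L and |s| = p² ≥ p.
By the pumping lemma, s = xyz for some x, y, z with |xy| ≤ p, |y| ≥ 1, and xy^i z ∈ L for every i ≥ 0.
Here y = a^k for some k with 1 ≤ k ≤ |xy| ≤ p.

Take i = 2: |xy²z| = p² + k.
Now p² < p² + k ≤ p² + p < p² + 2p + 1 = (p + 1)².
So |xy²z| lies strictly between the consecutive squares p² and (p + 1)², hence is not a perfect square, and xy²z ∉ L.

This contradicts the pumping lemma, which requires xy^i z ∈ L for all i ≥ 0.
Hence L = {a^(n²) : n ≥ 0} is not regular. ∎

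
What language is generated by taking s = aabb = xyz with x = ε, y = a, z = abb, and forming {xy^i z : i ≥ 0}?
{xy^i z : i ≥ 0} = {a^(i+1) b^2 : i ≥ 0} = {abb, aabb, aaabb, ...}

With x = ε, y = a, z = abb: Starting with aabb and pumping the first 'a' (z = abb keeps the second 'a'), we get strings with i+1 a's followed by 2 b's for i = 0, 1, 2, ...; note bb is not produced because z always contributes one a.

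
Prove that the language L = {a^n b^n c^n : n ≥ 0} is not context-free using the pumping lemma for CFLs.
Assume for contradiction that L is context-free, and let p ≥ 1 be the pumping length given by the pumping lemma for CFLs.
Choose s = a^p b^p c^p. Then s ∈ L and |s| = 3p ≥ p.
By the CFL pumping lemma, s = uvxyz for some u, v, x, y, z with |vxy| ≤ p, |vy| ≥ 1, and uv^i xy^i z ∈ L for every i ≥ 0.

Because |vxy| ≤ p, the window vxy cannot contain both an a and a c: any substring of s containing both must include the entire block b^p plus at least one a and one c, so it has length ≥ p + 2 > p.
Hence at least one of the letters a, c does not occur in vy at all.

Take i = 0: the string uxz is obtained from s by deleting |vy| ≥ 1 symbols, so |uxz| = 3p − |vy| < 3p.
But the letter (a or c) that does not occur in vy still occurs exactly p times in uxz. Every string of L with exactly p copies of some letter is a^p b^p c^p, of length 3p. Since |uxz| < 3p, uxz ∉ L.

This contradicts the CFL pumping lemma, which requires uv^i xy^i z ∈ L for all i ≥ 0.
Hence L = {a^n b^n c^n : n ≥ 0} is not context-free. ∎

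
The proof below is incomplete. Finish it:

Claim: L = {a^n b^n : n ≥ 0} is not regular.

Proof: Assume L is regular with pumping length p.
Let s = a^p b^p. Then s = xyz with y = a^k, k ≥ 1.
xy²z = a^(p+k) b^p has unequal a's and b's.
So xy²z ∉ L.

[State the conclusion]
This contradicts the pumping lemma for regular languages,
which guarantees xy^i z ∈ L for all i ≥ 0.

Since our assumption that L is regular leads to a contradiction,
we conclude that L = {a^n b^n : n ≥ 0} is NOT regular. ∎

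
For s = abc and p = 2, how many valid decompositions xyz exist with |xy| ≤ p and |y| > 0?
3

For s = 'abc' with pumping length p = 2:

Constraints: |xy| ≤ 2, |y| > 0

Valid decompositions (|xy| ≤ p, |y| ≥ 1):
  • x='', y='a', z='bc'
  • x='a', y='b', z='c'
  • x='', y='ab', z='c'

Total count: 3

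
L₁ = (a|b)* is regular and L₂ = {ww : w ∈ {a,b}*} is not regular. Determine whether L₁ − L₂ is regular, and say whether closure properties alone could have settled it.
No — L₁ − L₂ is not regular.

L₁ − L₂ is the complement of {ww} within {a,b}*. If it were regular, its complement {ww} would be regular as well (regular languages are closed under complement) — contradiction. So L₁ − L₂ is not regular.

Note that the bare facts "L₁ regular, L₂ non-regular" do not settle the question by themselves: the closure of regular languages under ∪, ∩, complement and difference applies only when BOTH operands are regular. With a non-regular operand the result can come out regular or non-regular depending on the specific languages, so one has to work out L₁ − L₂ for this particular pair, as above.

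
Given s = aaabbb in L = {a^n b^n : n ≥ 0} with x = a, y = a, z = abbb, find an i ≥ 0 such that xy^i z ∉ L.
i = 3

xy³z = a · aaa · abbb = aaaaabbb; aaaaabbb has 5 a's and 3 b's; 5 ≠ 3, so it is not in L.
(Other choices also work, e.g. i = 0, 2; only i = 1 is guaranteed to stay in L since xy¹z = s.)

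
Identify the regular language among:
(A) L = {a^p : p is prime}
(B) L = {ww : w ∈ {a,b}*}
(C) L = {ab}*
(C) {ab}*

(C) L = {ab}* is regular.

This can be recognized by a finite automaton (DFA/NFA).
Regular expressions like {ab}* define regular languages.

The other choices are not regular:
- {a^p : p is prime}: After pumping, the length becomes composite
- {ww : w ∈ {a,b}*}: After pumping, the two halves no longer match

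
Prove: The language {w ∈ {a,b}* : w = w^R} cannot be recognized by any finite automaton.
Assume for contradiction that L is regular, and let p ≥ 1 be the pumping length given by the pumping lemma.
Choose s = a^p b a^p. Then s ∈ L (it reads the same in both directions) and |s| = 2p + 1 ≥ p.
By the pumping lemma, s = xyz for some x, y, z with |xy| ≤ p, |y| ≥ 1, and xy^i z ∈ L for every i ≥ 0.
Since |xy| ≤ p and the first p symbols of s are all a's, y = a^k for some k with 1 ≤ k ≤ p.

Take i = 0: xy⁰z = a^(p − k) b a^p.
Its reversal is a^p b a^(p − k). These differ because the block of a's before the unique b has length p − k in one and p in the other, and p − k ≠ p since k ≥ 1. So xy⁰z is not a palindrome, i.e. xy⁰z ∉ L.

This contradicts the pumping lemma, which requires xy^i z ∈ L for all i ≥ 0.
Hence L = {w ∈ {a,b}* : w = w^R} is not regular. ∎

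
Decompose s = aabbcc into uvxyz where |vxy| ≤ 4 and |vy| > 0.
u='a', v='a', x='bb', y='c', z='c'

For s = aabbcc with pumping length p = 4:

One valid decomposition:
- u = 'a'
- v = 'a'
- x = 'bb'
- y = 'c'
- z = 'c'

Verification:
- uvxyz = 'a' + 'a' + 'bb' + 'c' + 'c' = aabbcc ✓
- |vxy| = |'abbc'| = 4 ≤ 4 ✓
- |vy| = |'ac'| = 2 > 0 ✓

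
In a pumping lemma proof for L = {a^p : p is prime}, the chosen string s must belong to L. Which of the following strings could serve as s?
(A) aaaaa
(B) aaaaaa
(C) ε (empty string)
(A) aaaaa

The pumping lemma is applied to a string s that lies in L, so first check membership of each option:
- (A) aaaaa has length 5, which is prime, so it is in L ✓
- (B) aaaaaa has length 6 = 2 × 3, which is not prime, so it is not in L ✗
- (C) ε has length 0, which is not prime, so it is not in L ✗

Only (A) aaaaa is in L, so it is the only candidate that could play the role of s.
(In a complete proof one picks s in terms of the pumping length p so that |s| ≥ p is guaranteed; a fixed string like aaaaa illustrates the shape of such an s.)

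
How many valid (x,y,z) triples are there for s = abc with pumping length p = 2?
3

For s = 'abc' with pumping length p = 2:

Constraints: |xy| ≤ 2, |y| > 0

Valid decompositions (|xy| ≤ p, |y| ≥ 1):
  • x='', y='a', z='bc'
  • x='a', y='b', z='c'
  • x='', y='ab', z='c'

Total count: 3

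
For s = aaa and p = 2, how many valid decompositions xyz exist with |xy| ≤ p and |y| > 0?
3

For s = 'aaa' with pumping length p = 2:

Constraints: |xy| ≤ 2, |y| > 0

Valid decompositions (|xy| ≤ p, |y| ≥ 1):
  • x='', y='a', z='aa'
  • x='a', y='a', z='a'
  • x='', y='aa', z='a'

Total count: 3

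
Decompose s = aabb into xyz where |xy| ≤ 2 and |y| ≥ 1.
x = '', y = 'aa', z = 'bb'

For s = aabb and p = 2, one valid decomposition is:
- x = '' (length 0)
- y = 'aa' (length 2)
- z = 'bb' (length 2)

Verification:
- xyz = '' + 'aa' + 'bb' = aabb ✓
- |xy| = 2 ≤ 2 ✓
- |y| = 2 > 0 ✓

All pumping lemma constraints are satisfied.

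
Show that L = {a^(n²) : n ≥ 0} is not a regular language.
Assume for contradiction that L is regular, and let p ≥ 1 be the pumping length given by the pumping lemma.
Choose s = a^(p²). Then s ∈ L and |s| = p² ≥ p.
By the pumping lemma, s = xyz for some x, y, z with |xy| ≤ p, |y| ≥ 1, and xy^i z ∈ L for every i ≥ 0.
Here y = a^k for some k with 1 ≤ k ≤ |xy| ≤ p.

Take i = 2: |xy²z| = p² + k.
Now p² < p² + k ≤ p² + p < p² + 2p + 1 = (p + 1)².
So |xy²z| lies strictly between the consecutive squares p² and (p + 1)², hence is not a perfect square, and xy²z ∉ L.

This contradicts the pumping lemma, which requires xy^i z ∈ L for all i ≥ 0.
Hence L = {a^(n²) : n ≥ 0} is not regular. ∎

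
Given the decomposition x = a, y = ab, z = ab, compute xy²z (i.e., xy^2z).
aababab

Given x = 'a', y = 'ab', z = 'ab' and i = 2:

xy^2z = x + y·y·...·y (2 times) + z
       = 'a' + 'ab'^2 + 'ab'
       = 'a' + 'abab' + 'ab'
       = 'aababab'

The pumped string is 'aababab' with length 7.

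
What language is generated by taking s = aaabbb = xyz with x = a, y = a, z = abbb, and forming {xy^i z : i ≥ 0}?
{xy^i z : i ≥ 0} = {a^(2+i) b^3 : i ≥ 0} = {aabbb, aaabbb, aaaabbb, ...}

With x = a, y = a, z = abbb: Starting with aaabbb and pumping the second 'a', we get strings with 2+i a's followed by 3 b's for i = 0, 1, 2, ...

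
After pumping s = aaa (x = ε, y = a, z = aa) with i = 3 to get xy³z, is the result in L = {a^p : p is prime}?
Yes

xy³z = ε · aaa · aa = aaaaa.
aaaaa has length 5, which is prime, so it is in L.
(A single pumped string landing in L is not a contradiction by itself; a non-regularity proof needs some i for which xy^i z ∉ L, for every admissible decomposition.)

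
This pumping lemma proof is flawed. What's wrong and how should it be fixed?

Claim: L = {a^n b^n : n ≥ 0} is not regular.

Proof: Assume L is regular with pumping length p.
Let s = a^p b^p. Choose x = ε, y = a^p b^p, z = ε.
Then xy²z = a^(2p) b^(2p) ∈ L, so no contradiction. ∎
Error: The decomposition violates |xy| ≤ p. With y = a^p b^p, |xy| = |y| = 2p > p. (The proof also miscomputes xy²z, which would be a^p b^p a^p b^p rather than a^(2p) b^(2p), and it wrongly treats one harmless decomposition as settling the matter — the prover does not get to choose the decomposition.)

Correction: The pumping lemma requires |xy| ≤ p, and the argument must handle every decomposition satisfying |xy| ≤ p, |y| ≥ 1. Since s starts with p a's, any such y consists only of a's, say y = a^k with k ≥ 1. Then xy²z = a^(p+k) b^p has unequal numbers of a's and b's, so xy²z ∉ L — the required contradiction.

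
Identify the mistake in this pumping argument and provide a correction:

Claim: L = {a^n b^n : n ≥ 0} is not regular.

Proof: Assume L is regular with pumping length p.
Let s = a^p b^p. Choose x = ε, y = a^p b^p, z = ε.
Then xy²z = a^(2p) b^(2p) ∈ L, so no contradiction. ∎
Error: The decomposition violates |xy| ≤ p. With y = a^p b^p, |xy| = |y| = 2p > p. (The proof also miscomputes xy²z, which would be a^p b^p a^p b^p rather than a^(2p) b^(2p), and it wrongly treats one harmless decomposition as settling the matter — the prover does not get to choose the decomposition.)

Correction: The pumping lemma requires |xy| ≤ p, and the argument must handle every decomposition satisfying |xy| ≤ p, |y| ≥ 1. Since s starts with p a's, any such y consists only of a's, say y = a^k with k ≥ 1. Then xy²z = a^(p+k) b^p has unequal numbers of a's and b's, so xy²z ∉ L — the required contradiction.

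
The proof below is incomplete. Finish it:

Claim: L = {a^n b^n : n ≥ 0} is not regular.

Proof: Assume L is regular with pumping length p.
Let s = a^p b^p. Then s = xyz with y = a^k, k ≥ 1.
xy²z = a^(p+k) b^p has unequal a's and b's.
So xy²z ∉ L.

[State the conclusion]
This contradicts the pumping lemma for regular languages,
which guarantees xy^i z ∈ L for all i ≥ 0.

Since our assumption that L is regular leads to a contradiction,
we conclude that L = {a^n b^n : n ≥ 0} is NOT regular. ∎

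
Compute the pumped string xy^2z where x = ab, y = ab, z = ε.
ababab

Given x = 'ab', y = 'ab', z = '' and i = 2:

xy^2z = x + y·y·...·y (2 times) + z
       = 'ab' + 'ab'^2 + ''
       = 'ab' + 'abab' + ''
       = 'ababab'

The pumped string is 'ababab' with length 6.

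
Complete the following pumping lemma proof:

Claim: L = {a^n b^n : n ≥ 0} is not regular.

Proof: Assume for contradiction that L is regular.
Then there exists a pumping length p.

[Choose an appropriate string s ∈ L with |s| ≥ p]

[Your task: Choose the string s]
s = a^p b^p

This string is in L (has equal a's and b's) and has length 2p ≥ p.
Any decomposition xyz with |xy| ≤ p means y consists only of a's,
so pumping will unbalance the counts.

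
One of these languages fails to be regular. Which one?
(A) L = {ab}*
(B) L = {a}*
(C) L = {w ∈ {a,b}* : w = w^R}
(C) {w ∈ {a,b}* : w = w^R}

(C) L = {w ∈ {a,b}* : w = w^R} is NOT regular.

The pumping lemma can be used to prove this:
After pumping, the string is no longer symmetric

The other languages are regular because they can be recognized by finite automata.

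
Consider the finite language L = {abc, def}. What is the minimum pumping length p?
p = 4

For a finite language L, the pumping lemma holds vacuously if p > max|s| for s ∈ L.

The longest string in L = {abc, def} has length 3.
If p = 4, then no string s ∈ L has |s| ≥ p, so the condition is vacuously true.

The minimum pumping length is p = 4.

Why no smaller p works: for any p ≤ 3, the longest string s ∈ L has |s| = 3 ≥ p, so it would
have to be pumpable; but pumping up (i = 2, 3, ...) produces ever longer strings, which cannot all lie in the
finite language L. So the pumping property fails for every p ≤ 3.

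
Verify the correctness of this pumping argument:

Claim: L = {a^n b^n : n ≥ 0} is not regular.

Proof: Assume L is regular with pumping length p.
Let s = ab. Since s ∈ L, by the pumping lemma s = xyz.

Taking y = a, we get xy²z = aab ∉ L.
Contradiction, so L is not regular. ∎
The proof is INCORRECT.

Error: The string s = ab may be shorter than p.
The pumping lemma only applies to strings with |s| ≥ p, and p is not under our control.
We must choose s in terms of p, e.g. s = a^p b^p, to ensure |s| ≥ p.
(The proof also fixes one particular y; a valid argument must handle every decomposition with |xy| ≤ p and |y| ≥ 1 — for s = a^p b^p this forces y = a^k, and then xy²z = a^(p+k) b^p ∉ L.)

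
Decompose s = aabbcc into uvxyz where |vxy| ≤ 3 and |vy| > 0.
u='aa', v='b', x='b', y='c', z='c'

For s = aabbcc with pumping length p = 3:

One valid decomposition:
- u = 'aa'
- v = 'b'
- x = 'b'
- y = 'c'
- z = 'c'

Verification:
- uvxyz = 'aa' + 'b' + 'b' + 'c' + 'c' = aabbcc ✓
- |vxy| = |'bbc'| = 3 ≤ 3 ✓
- |vy| = |'bc'| = 2 > 0 ✓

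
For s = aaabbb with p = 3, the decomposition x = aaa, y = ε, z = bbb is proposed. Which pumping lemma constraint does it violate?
Violated: |y| > 0

The decomposition x = aaa, y = ε, z = bbb for s = aaabbb with p = 3
violates the constraint: |y| > 0

|y| = 0, but the pumping lemma requires |y| > 0 (y must be non-empty).

Pumping lemma constraints:
1. xyz = s (decomposition is valid)
2. |xy| ≤ p
3. |y| > 0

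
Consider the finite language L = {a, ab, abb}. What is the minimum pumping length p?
p = 4

For a finite language L, the pumping lemma holds vacuously if p > max|s| for s ∈ L.

The longest string in L = {a, ab, abb} has length 3.
If p = 4, then no string s ∈ L has |s| ≥ p, so the condition is vacuously true.

The minimum pumping length is p = 4.

Why no smaller p works: for any p ≤ 3, the longest string s ∈ L has |s| = 3 ≥ p, so it would
have to be pumpable; but pumping up (i = 2, 3, ...) produces ever longer strings, which cannot all lie in the
finite language L. So the pumping property fails for every p ≤ 3.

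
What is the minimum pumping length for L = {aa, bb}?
p = 3

For a finite language L, the pumping lemma holds vacuously if p > max|s| for s ∈ L.

The longest string in L = {aa, bb} has length 2.
If p = 3, then no string s ∈ L has |s| ≥ p, so the condition is vacuously true.

The minimum pumping length is p = 3.

Why no smaller p works: for any p ≤ 2, the longest string s ∈ L has |s| = 2 ≥ p, so it would
have to be pumpable; but pumping up (i = 2, 3, ...) produces ever longer strings, which cannot all lie in the
finite language L. So the pumping property fails for every p ≤ 2.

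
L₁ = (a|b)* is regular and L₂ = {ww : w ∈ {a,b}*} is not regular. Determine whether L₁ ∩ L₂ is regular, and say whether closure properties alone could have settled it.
No — L₁ ∩ L₂ is not regular.

(a|b)* is all strings over {a,b}, so L₁ ∩ L₂ = {ww : w ∈ {a,b}*} = L₂ itself, which is not regular (pump s = a^p b a^p b).

Note that the bare facts "L₁ regular, L₂ non-regular" do not settle the question by themselves: the closure of regular languages under ∪, ∩, complement and difference applies only when BOTH operands are regular. With a non-regular operand the result can come out regular or non-regular depending on the specific languages, so one has to work out L₁ ∩ L₂ for this particular pair, as above.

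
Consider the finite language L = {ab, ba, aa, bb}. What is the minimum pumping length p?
p = 3

For a finite language L, the pumping lemma holds vacuously if p > max|s| for s ∈ L.

The longest string in L = {ab, ba, aa, bb} has length 2.
If p = 3, then no string s ∈ L has |s| ≥ p, so the condition is vacuously true.

The minimum pumping length is p = 3.

Why no smaller p works: for any p ≤ 2, the longest string s ∈ L has |s| = 2 ≥ p, so it would
have to be pumpable; but pumping up (i = 2, 3, ...) produces ever longer strings, which cannot all lie in the
finite language L. So the pumping property fails for every p ≤ 2.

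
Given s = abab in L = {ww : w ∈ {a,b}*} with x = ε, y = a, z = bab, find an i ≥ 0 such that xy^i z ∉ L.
i = 2

xy²z = ε · aa · bab = aabab; aabab has odd length 5, so it cannot be written as ww and is not in L.
(Other choices also work, e.g. i = 0, 3; only i = 1 is guaranteed to stay in L since xy¹z = s.)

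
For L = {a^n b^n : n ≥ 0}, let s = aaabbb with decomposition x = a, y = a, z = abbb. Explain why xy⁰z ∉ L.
xy⁰z = aabbb ∉ L

Pumping with i = 0 replaces y = a by y⁰ = ε:
- Original: s = xyz = aaabbb; aaabbb = a^3 b^3 has equal counts (3 = 3), so it is in L
- Pumped: xy⁰z = a · ε · abbb = aabbb
- aabbb has 2 a's and 3 b's; 2 ≠ 3, so it is not in L

The pumping lemma would require xy⁰z ∈ L, so this decomposition yields a contradiction.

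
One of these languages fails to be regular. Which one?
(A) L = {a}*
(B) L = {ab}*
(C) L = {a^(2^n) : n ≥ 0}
(C) {a^(2^n) : n ≥ 0}

(C) L = {a^(2^n) : n ≥ 0} is NOT regular.

The pumping lemma can be used to prove this:
After pumping, length is no longer a power of 2

The other languages are regular because they can be recognized by finite automata.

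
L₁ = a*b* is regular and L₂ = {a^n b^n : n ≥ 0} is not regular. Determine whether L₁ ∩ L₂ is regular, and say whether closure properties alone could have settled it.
No — L₁ ∩ L₂ is not regular.

Every string a^n b^n already lies in a*b*, so L₁ ∩ L₂ = {a^n b^n : n ≥ 0} = L₂ itself, which is the standard non-regular language (pump s = a^p b^p).

Note that the bare facts "L₁ regular, L₂ non-regular" do not settle the question by themselves: the closure of regular languages under ∪, ∩, complement and difference applies only when BOTH operands are regular. With a non-regular operand the result can come out regular or non-regular depending on the specific languages, so one has to work out L₁ ∩ L₂ for this particular pair, as above.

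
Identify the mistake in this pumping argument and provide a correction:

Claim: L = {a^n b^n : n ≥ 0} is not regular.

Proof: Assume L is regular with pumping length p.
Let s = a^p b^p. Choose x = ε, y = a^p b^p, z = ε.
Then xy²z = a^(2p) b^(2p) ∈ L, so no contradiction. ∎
Error: The decomposition violates |xy| ≤ p. With y = a^p b^p, |xy| = |y| = 2p > p. (The proof also miscomputes xy²z, which would be a^p b^p a^p b^p rather than a^(2p) b^(2p), and it wrongly treats one harmless decomposition as settling the matter — the prover does not get to choose the decomposition.)

Correction: The pumping lemma requires |xy| ≤ p, and the argument must handle every decomposition satisfying |xy| ≤ p, |y| ≥ 1. Since s starts with p a's, any such y consists only of a's, say y = a^k with k ≥ 1. Then xy²z = a^(p+k) b^p has unequal numbers of a's and b's, so xy²z ∉ L — the required contradiction.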